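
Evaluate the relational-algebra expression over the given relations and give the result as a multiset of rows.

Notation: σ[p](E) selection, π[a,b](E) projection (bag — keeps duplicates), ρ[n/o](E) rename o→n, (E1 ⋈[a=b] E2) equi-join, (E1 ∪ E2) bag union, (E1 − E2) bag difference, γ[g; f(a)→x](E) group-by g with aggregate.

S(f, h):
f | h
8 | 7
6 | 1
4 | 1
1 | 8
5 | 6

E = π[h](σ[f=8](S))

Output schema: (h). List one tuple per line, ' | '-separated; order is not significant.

Per-node cardinality:
  S → 5
  σ[f=8](S) → 1
  π[h](σ[f=8](S)) → 1

== RESULT ==
h
7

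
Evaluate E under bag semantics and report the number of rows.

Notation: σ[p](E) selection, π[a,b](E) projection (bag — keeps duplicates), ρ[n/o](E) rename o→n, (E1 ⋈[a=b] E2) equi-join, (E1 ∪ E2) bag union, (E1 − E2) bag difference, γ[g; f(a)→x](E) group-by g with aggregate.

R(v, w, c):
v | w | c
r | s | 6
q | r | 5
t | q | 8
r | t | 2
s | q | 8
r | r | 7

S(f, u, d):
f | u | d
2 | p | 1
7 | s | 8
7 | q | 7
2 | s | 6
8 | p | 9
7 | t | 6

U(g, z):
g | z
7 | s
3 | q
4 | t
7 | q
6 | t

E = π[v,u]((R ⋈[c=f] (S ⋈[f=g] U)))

Subexpression sizes:
  R → 6
  S → 6
  U → 5
  (S ⋈[f=g] U) → 6
  (R ⋈[c=f] (S ⋈[f=g] U)) → 6
  π[v,u]((R ⋈[c=f] (S ⋈[f=g] U))) → 6

|E| = 6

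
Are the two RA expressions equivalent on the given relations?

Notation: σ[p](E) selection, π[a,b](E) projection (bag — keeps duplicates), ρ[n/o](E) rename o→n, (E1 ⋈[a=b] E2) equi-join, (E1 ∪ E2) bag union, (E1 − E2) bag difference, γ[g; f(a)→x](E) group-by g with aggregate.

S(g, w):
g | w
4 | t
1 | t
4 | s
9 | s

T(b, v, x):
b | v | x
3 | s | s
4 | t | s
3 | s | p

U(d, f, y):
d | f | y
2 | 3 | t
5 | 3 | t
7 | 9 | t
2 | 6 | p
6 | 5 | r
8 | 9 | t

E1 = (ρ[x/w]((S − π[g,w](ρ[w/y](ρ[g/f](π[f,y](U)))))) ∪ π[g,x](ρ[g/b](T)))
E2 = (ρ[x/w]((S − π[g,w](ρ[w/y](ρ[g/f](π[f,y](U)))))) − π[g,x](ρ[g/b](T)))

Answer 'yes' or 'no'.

E1 row counts bottom-up:
  S → 4
  U → 6
  π[f,y](U) → 6
  ρ[g/f](π[f,y](U)) → 6
  ρ[w/y](ρ[g/f](π[f,y](U))) → 6
  π[g,w](ρ[w/y](ρ[g/f](π[f,y](U)))) → 6
  (S − π[g,w](ρ[w/y](ρ[g/f](π[f,y](U))))) → 4
  ρ[x/w]((S − π[g,w](ρ[w/y](ρ[g/f](π[f,y](U)))))) → 4
  T → 3
  ρ[g/b](T) → 3
  π[g,x](ρ[g/b](T)) → 3
  (ρ[x/w]((S − π[g,w](ρ[w/y](ρ[g/f](π[f,y](U)))))) ∪ π[g,x](ρ[g/b](T))) → 7
E2 row counts bottom-up:
  S → 4
  U → 6
  π[f,y](U) → 6
  ρ[g/f](π[f,y](U)) → 6
  ρ[w/y](ρ[g/f](π[f,y](U))) → 6
  π[g,w](ρ[w/y](ρ[g/f](π[f,y](U)))) → 6
  (S − π[g,w](ρ[w/y](ρ[g/f](π[f,y](U))))) → 4
  ρ[x/w]((S − π[g,w](ρ[w/y](ρ[g/f](π[f,y](U)))))) → 4
  T → 3
  ρ[g/b](T) → 3
  π[g,x](ρ[g/b](T)) → 3
  (ρ[x/w]((S − π[g,w](ρ[w/y](ρ[g/f](π[f,y](U)))))) − π[g,x](ρ[g/b](T))) → 3

E1 result:
g | x
1 | t
3 | p
3 | s
4 | s
4 | s
4 | t
9 | s
E2 result:
g | x
1 | t
4 | t
9 | s
Witness: (4, 's') appears 2× in E1 but 0× in E2.

no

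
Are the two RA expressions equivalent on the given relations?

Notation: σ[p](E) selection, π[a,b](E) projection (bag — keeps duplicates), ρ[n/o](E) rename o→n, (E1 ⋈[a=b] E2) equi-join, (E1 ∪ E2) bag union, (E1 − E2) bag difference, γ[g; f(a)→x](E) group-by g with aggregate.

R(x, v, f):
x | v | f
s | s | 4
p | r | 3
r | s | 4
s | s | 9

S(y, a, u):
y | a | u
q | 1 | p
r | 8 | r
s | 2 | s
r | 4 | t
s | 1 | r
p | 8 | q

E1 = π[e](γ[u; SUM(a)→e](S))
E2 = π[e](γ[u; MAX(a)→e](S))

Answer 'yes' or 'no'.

E1 subexpression sizes:
  S → 6
  γ[u; SUM(a)→e](S) → 5
  π[e](γ[u; SUM(a)→e](S)) → 5
E2 subexpression sizes:
  S → 6
  γ[u; MAX(a)→e](S) → 5
  π[e](γ[u; MAX(a)→e](S)) → 5

E1 result:
e
1
2
4
8
9
E2 result:
e
1
2
4
8
8
Witness: (8,) appears 1× in E1 but 2× in E2.

no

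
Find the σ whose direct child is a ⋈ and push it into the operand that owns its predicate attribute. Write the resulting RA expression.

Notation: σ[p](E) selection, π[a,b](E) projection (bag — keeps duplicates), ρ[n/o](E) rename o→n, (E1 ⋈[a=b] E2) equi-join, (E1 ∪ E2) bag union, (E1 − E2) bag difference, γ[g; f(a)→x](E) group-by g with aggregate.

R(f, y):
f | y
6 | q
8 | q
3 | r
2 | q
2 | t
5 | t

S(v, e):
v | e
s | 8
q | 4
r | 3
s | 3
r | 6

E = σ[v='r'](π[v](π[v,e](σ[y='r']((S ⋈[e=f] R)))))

σ filters on y, owned by the right side.
E' = σ[v='r'](π[v](π[v,e]((S ⋈[e=f] σ[y='r'](R)))))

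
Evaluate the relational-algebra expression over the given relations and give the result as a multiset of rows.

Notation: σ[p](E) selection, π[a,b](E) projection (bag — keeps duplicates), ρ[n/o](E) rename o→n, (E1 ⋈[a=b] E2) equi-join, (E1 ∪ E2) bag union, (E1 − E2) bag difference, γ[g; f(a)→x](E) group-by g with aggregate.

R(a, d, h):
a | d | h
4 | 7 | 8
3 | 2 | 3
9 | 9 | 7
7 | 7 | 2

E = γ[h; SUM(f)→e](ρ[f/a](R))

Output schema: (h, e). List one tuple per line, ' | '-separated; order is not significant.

Stepwise |·|:
  R → 4
  ρ[f/a](R) → 4
  γ[h; SUM(f)→e](ρ[f/a](R)) → 4

== RESULT ==
h | e
2 | 7
3 | 3
7 | 9
8 | 4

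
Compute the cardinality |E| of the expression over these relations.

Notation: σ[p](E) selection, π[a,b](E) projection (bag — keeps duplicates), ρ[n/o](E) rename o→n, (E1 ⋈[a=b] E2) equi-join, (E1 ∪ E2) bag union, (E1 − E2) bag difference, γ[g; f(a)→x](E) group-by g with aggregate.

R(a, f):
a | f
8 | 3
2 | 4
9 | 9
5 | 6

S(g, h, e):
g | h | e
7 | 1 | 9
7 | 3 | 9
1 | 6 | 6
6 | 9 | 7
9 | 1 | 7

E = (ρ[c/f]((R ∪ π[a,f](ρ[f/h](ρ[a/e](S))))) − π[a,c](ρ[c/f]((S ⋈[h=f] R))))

Per-node cardinality:
  R → 4
  S → 5
  ρ[a/e](S) → 5
  ρ[f/h](ρ[a/e](S)) → 5
  π[a,f](ρ[f/h](ρ[a/e](S))) → 5
  (R ∪ π[a,f](ρ[f/h](ρ[a/e](S)))) → 9
  ρ[c/f]((R ∪ π[a,f](ρ[f/h](ρ[a/e](S))))) → 9
  S → 5
  R → 4
  (S ⋈[h=f] R) → 3
  ρ[c/f]((S ⋈[h=f] R)) → 3
  π[a,c](ρ[c/f]((S ⋈[h=f] R))) → 3
  (ρ[c/f]((R ∪ π[a,f](ρ[f/h](ρ[a/e](S))))) − π[a,c](ρ[c/f]((S ⋈[h=f] R)))) → 6

|E| = 6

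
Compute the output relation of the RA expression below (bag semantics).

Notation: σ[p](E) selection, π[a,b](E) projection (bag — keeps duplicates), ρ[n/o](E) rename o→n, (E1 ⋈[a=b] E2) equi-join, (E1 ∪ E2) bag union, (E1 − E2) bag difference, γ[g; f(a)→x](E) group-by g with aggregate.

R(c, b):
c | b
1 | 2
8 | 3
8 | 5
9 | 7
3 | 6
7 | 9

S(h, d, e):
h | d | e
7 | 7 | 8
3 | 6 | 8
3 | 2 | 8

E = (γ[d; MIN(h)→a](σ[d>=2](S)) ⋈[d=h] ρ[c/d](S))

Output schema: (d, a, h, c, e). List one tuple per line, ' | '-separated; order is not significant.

Subexpression sizes:
  S → 3
  σ[d>=2](S) → 3
  γ[d; MIN(h)→a](σ[d>=2](S)) → 3
  S → 3
  ρ[c/d](S) → 3
  (γ[d; MIN(h)→a](σ[d>=2](S)) ⋈[d=h] ρ[c/d](S)) → 1

== RESULT ==
d | a | h | c | e
7 | 7 | 7 | 7 | 8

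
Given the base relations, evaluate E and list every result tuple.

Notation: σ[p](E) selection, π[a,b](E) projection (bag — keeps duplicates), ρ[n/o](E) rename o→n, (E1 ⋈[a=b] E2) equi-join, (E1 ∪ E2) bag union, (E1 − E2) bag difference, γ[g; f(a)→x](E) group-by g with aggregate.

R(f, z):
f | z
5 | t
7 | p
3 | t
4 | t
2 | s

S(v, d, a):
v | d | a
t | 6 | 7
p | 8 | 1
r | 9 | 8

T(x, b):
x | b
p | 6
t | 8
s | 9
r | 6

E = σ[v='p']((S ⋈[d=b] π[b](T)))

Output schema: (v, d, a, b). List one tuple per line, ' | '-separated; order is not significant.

Per-node cardinality:
  S → 3
  T → 4
  π[b](T) → 4
  (S ⋈[d=b] π[b](T)) → 4
  σ[v='p']((S ⋈[d=b] π[b](T))) → 1

== RESULT ==
v | d | a | b
p | 8 | 1 | 8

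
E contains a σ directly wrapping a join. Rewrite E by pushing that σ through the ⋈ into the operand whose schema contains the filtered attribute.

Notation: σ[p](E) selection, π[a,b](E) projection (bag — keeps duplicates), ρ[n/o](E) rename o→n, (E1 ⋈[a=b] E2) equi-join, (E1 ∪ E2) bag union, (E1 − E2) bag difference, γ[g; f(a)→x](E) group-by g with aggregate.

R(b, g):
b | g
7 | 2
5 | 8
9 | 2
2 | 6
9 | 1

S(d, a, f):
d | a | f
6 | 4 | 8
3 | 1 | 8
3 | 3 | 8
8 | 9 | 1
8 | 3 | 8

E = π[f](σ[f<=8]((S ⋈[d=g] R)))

σ filters on f, owned by the left side.
E' = π[f]((σ[f<=8](S) ⋈[d=g] R))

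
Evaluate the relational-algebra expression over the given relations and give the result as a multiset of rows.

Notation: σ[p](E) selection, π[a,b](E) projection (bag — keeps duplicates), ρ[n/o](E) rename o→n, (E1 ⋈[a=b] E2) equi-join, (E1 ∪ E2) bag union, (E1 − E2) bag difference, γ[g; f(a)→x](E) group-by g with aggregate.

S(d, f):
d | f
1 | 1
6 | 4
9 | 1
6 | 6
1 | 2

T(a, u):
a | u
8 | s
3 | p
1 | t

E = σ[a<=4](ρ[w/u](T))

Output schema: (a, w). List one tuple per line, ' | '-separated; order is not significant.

Subexpression sizes:
  T → 3
  ρ[w/u](T) → 3
  σ[a<=4](ρ[w/u](T)) → 2

== RESULT ==
a | w
1 | t
3 | p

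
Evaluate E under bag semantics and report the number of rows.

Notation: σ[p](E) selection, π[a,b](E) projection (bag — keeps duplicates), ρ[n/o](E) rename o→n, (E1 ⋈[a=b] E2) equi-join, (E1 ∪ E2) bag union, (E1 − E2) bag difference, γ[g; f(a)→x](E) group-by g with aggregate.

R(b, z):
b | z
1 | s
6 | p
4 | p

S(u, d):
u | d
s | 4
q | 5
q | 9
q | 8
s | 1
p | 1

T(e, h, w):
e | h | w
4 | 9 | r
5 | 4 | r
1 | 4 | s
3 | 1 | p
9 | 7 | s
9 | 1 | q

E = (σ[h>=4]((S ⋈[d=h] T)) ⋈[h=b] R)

Stepwise |·|:
  S → 6
  T → 6
  (S ⋈[d=h] T) → 7
  σ[h>=4]((S ⋈[d=h] T)) → 3
  R → 3
  (σ[h>=4]((S ⋈[d=h] T)) ⋈[h=b] R) → 2

|E| = 2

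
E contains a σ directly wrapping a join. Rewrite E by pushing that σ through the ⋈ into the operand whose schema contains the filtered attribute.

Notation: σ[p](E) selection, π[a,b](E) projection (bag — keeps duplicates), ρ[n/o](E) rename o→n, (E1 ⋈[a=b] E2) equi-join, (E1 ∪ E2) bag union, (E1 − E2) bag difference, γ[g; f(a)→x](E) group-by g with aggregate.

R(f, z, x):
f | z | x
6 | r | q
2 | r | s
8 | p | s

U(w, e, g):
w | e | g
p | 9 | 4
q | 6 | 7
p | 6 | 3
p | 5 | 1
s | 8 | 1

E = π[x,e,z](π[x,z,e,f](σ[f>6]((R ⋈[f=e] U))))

σ filters on f, owned by the left side.
E' = π[x,e,z](π[x,z,e,f]((σ[f>6](R) ⋈[f=e] U)))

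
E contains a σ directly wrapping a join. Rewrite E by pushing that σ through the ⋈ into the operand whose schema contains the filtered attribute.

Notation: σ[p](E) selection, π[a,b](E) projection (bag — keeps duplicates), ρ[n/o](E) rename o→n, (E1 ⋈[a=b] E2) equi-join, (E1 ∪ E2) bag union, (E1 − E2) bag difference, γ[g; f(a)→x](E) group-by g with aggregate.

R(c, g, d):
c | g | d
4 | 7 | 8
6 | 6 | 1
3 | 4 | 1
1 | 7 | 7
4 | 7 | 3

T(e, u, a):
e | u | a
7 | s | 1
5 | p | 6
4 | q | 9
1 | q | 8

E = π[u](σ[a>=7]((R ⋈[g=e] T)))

σ filters on a, owned by the right side.
E' = π[u]((R ⋈[g=e] σ[a>=7](T)))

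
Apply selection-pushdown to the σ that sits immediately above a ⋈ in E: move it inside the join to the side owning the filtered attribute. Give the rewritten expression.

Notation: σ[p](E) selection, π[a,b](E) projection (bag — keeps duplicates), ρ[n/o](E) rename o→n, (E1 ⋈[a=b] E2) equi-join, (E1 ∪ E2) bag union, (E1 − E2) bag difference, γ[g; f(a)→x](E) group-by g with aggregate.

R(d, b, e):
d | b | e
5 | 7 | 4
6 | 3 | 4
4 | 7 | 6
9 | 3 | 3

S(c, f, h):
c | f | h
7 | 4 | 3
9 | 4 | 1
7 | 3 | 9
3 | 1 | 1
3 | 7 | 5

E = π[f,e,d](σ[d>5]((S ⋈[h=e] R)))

σ filters on d, owned by the right side.
E' = π[f,e,d]((S ⋈[h=e] σ[d>5](R)))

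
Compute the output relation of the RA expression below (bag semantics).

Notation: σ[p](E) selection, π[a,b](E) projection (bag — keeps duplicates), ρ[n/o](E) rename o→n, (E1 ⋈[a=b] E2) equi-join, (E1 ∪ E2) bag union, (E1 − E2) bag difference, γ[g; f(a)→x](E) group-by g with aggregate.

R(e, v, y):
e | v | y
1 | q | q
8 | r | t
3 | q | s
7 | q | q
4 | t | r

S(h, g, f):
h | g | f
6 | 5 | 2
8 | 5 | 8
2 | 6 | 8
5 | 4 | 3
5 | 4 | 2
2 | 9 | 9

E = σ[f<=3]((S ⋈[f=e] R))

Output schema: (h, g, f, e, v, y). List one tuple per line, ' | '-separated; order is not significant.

Subexpression sizes:
  S → 6
  R → 5
  (S ⋈[f=e] R) → 3
  σ[f<=3]((S ⋈[f=e] R)) → 1

== RESULT ==
h | g | f | e | v | y
5 | 4 | 3 | 3 | q | s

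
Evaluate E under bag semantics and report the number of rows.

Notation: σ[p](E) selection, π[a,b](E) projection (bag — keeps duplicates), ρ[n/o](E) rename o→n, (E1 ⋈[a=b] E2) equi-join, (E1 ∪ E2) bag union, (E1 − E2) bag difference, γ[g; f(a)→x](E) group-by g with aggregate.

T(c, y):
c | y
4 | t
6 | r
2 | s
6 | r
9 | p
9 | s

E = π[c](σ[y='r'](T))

Stepwise |·|:
  T → 6
  σ[y='r'](T) → 2
  π[c](σ[y='r'](T)) → 2

|E| = 2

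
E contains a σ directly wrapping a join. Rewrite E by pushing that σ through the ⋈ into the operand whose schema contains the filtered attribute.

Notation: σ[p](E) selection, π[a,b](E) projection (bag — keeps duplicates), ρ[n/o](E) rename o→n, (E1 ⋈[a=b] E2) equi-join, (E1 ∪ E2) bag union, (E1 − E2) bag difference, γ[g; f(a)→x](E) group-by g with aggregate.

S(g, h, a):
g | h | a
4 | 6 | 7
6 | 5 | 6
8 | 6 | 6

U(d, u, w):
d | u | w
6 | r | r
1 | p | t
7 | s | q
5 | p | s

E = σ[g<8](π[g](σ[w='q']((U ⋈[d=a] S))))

σ filters on w, owned by the left side.
E' = σ[g<8](π[g]((σ[w='q'](U) ⋈[d=a] S)))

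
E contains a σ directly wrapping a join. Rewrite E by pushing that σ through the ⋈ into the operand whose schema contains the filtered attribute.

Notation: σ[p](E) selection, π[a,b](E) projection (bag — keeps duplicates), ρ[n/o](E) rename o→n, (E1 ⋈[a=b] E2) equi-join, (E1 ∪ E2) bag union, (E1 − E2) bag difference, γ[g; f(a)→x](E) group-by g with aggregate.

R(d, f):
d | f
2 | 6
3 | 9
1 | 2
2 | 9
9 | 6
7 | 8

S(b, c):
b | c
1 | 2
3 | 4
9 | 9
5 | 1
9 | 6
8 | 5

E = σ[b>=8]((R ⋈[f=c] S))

σ filters on b, owned by the right side.
E' = (R ⋈[f=c] σ[b>=8](S))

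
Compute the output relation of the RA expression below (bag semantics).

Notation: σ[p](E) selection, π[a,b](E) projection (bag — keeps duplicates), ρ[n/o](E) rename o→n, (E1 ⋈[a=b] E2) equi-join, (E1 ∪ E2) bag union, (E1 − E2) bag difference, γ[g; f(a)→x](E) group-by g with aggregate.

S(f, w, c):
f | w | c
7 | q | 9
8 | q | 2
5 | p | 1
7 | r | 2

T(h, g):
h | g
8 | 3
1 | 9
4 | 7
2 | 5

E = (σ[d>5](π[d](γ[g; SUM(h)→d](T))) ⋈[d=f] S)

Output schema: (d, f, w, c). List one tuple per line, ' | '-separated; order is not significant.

Row counts bottom-up:
  T → 4
  γ[g; SUM(h)→d](T) → 4
  π[d](γ[g; SUM(h)→d](T)) → 4
  σ[d>5](π[d](γ[g; SUM(h)→d](T))) → 1
  S → 4
  (σ[d>5](π[d](γ[g; SUM(h)→d](T))) ⋈[d=f] S) → 1

== RESULT ==
d | f | w | c
8 | 8 | q | 2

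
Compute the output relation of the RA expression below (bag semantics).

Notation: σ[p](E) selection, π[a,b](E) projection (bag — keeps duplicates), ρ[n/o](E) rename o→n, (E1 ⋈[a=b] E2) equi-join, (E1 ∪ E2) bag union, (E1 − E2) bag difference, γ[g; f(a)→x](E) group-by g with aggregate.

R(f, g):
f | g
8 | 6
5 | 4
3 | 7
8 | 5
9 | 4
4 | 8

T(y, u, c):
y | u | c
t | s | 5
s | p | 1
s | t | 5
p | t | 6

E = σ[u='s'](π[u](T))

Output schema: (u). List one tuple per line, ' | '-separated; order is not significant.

Row counts bottom-up:
  T → 4
  π[u](T) → 4
  σ[u='s'](π[u](T)) → 1

== RESULT ==
u
s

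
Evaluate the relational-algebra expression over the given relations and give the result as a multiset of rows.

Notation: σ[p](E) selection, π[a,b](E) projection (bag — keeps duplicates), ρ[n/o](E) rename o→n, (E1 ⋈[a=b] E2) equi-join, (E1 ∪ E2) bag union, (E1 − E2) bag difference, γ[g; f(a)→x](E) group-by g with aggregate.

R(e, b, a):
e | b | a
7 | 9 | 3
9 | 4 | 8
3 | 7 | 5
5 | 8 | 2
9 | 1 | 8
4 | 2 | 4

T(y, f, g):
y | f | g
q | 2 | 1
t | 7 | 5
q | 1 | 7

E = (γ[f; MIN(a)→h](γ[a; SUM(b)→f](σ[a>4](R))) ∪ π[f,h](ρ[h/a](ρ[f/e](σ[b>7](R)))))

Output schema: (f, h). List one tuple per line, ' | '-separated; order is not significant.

Row counts bottom-up:
  R → 6
  σ[a>4](R) → 3
  γ[a; SUM(b)→f](σ[a>4](R)) → 2
  γ[f; MIN(a)→h](γ[a; SUM(b)→f](σ[a>4](R))) → 2
  R → 6
  σ[b>7](R) → 2
  ρ[f/e](σ[b>7](R)) → 2
  ρ[h/a](ρ[f/e](σ[b>7](R))) → 2
  π[f,h](ρ[h/a](ρ[f/e](σ[b>7](R)))) → 2
  (γ[f; MIN(a)→h](γ[a; SUM(b)→f](σ[a>4](R))) ∪ π[f,h](ρ[h/a](ρ[f/e](σ[b>7](R))))) → 4

== RESULT ==
f | h
5 | 2
5 | 8
7 | 3
7 | 5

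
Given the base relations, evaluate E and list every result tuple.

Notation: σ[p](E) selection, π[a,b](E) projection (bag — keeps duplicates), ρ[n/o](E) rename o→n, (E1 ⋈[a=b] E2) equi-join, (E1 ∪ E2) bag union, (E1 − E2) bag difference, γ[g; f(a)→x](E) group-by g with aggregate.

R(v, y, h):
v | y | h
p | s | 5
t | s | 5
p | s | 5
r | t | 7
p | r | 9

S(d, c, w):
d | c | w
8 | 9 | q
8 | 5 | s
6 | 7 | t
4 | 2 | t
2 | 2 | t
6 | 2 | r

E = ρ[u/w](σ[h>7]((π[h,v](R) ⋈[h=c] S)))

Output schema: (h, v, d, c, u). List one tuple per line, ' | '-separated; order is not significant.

Per-node cardinality:
  R → 5
  π[h,v](R) → 5
  S → 6
  (π[h,v](R) ⋈[h=c] S) → 5
  σ[h>7]((π[h,v](R) ⋈[h=c] S)) → 1
  ρ[u/w](σ[h>7]((π[h,v](R) ⋈[h=c] S))) → 1

== RESULT ==
h | v | d | c | u
9 | p | 8 | 9 | q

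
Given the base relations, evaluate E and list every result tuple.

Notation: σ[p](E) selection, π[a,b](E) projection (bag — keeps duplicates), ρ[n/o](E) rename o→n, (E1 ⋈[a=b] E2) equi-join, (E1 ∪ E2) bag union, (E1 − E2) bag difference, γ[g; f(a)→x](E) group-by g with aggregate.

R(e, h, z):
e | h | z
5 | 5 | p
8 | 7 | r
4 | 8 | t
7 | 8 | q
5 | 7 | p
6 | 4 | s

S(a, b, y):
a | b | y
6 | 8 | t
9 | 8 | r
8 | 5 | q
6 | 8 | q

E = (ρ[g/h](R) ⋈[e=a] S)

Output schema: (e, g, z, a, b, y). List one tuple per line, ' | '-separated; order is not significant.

Stepwise |·|:
  R → 6
  ρ[g/h](R) → 6
  S → 4
  (ρ[g/h](R) ⋈[e=a] S) → 3

== RESULT ==
e | g | z | a | b | y
6 | 4 | s | 6 | 8 | q
6 | 4 | s | 6 | 8 | t
8 | 7 | r | 8 | 5 | q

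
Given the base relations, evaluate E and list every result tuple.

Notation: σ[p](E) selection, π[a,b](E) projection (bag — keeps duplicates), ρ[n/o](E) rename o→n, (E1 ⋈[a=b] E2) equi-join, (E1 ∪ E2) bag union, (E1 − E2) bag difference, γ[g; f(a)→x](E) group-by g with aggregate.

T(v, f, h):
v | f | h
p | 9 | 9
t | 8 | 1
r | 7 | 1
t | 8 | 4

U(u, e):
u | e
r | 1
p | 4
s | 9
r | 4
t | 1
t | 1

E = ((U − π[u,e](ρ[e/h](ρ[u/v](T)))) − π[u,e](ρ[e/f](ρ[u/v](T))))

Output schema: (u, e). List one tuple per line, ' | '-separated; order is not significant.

Per-node cardinality:
  U → 6
  T → 4
  ρ[u/v](T) → 4
  ρ[e/h](ρ[u/v](T)) → 4
  π[u,e](ρ[e/h](ρ[u/v](T))) → 4
  (U − π[u,e](ρ[e/h](ρ[u/v](T)))) → 4
  T → 4
  ρ[u/v](T) → 4
  ρ[e/f](ρ[u/v](T)) → 4
  π[u,e](ρ[e/f](ρ[u/v](T))) → 4
  ((U − π[u,e](ρ[e/h](ρ[u/v](T)))) − π[u,e](ρ[e/f](ρ[u/v](T)))) → 4

== RESULT ==
u | e
p | 4
r | 4
s | 9
t | 1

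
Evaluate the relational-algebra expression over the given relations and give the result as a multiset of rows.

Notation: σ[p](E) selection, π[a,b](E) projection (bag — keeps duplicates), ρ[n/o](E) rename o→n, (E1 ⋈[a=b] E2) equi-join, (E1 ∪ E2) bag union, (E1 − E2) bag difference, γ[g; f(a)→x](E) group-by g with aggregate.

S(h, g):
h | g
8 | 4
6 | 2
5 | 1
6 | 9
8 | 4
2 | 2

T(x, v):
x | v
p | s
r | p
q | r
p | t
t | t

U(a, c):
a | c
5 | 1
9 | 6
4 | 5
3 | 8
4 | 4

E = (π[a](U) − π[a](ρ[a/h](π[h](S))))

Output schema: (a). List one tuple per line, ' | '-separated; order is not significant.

Row counts bottom-up:
  U → 5
  π[a](U) → 5
  S → 6
  π[h](S) → 6
  ρ[a/h](π[h](S)) → 6
  π[a](ρ[a/h](π[h](S))) → 6
  (π[a](U) − π[a](ρ[a/h](π[h](S)))) → 4

== RESULT ==
a
3
4
4
9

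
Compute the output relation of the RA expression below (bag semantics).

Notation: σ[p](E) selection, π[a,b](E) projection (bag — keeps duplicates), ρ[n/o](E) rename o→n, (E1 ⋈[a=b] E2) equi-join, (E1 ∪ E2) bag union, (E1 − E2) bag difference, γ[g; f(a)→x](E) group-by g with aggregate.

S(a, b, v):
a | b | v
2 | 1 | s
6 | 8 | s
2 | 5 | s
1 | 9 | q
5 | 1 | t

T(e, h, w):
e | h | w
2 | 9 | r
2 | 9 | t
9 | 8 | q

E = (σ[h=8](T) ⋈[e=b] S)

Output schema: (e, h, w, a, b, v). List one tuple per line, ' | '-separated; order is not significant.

Subexpression sizes:
  T → 3
  σ[h=8](T) → 1
  S → 5
  (σ[h=8](T) ⋈[e=b] S) → 1

== RESULT ==
e | h | w | a | b | v
9 | 8 | q | 1 | 9 | q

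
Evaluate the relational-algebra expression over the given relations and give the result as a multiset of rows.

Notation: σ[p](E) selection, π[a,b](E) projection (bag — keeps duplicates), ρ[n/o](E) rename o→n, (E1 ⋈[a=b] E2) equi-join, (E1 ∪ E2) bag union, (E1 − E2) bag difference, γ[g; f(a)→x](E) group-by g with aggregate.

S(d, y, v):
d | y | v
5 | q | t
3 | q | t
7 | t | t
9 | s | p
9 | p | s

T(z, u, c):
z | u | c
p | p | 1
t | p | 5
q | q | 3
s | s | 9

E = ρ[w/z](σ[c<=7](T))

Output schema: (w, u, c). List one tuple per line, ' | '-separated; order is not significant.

Per-node cardinality:
  T → 4
  σ[c<=7](T) → 3
  ρ[w/z](σ[c<=7](T)) → 3

== RESULT ==
w | u | c
p | p | 1
q | q | 3
t | p | 5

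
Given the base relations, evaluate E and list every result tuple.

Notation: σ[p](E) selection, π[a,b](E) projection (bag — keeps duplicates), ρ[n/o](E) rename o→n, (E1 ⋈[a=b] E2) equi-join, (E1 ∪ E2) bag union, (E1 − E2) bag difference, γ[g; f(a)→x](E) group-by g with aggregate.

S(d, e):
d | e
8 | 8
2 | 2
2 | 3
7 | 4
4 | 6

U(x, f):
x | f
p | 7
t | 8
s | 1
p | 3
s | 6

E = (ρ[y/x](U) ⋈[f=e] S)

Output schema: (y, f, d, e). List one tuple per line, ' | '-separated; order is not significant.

Subexpression sizes:
  U → 5
  ρ[y/x](U) → 5
  S → 5
  (ρ[y/x](U) ⋈[f=e] S) → 3

== RESULT ==
y | f | d | e
p | 3 | 2 | 3
s | 6 | 4 | 6
t | 8 | 8 | 8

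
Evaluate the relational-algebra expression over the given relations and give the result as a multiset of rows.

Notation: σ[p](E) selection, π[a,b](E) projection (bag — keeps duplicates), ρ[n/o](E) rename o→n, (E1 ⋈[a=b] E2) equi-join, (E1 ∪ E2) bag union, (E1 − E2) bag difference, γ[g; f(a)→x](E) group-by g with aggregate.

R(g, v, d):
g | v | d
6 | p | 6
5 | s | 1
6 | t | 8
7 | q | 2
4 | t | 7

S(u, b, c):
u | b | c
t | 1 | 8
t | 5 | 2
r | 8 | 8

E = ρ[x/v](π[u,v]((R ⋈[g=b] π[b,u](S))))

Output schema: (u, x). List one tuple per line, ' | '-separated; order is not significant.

Subexpression sizes:
  R → 5
  S → 3
  π[b,u](S) → 3
  (R ⋈[g=b] π[b,u](S)) → 1
  π[u,v]((R ⋈[g=b] π[b,u](S))) → 1
  ρ[x/v](π[u,v]((R ⋈[g=b] π[b,u](S)))) → 1

== RESULT ==
u | x
t | s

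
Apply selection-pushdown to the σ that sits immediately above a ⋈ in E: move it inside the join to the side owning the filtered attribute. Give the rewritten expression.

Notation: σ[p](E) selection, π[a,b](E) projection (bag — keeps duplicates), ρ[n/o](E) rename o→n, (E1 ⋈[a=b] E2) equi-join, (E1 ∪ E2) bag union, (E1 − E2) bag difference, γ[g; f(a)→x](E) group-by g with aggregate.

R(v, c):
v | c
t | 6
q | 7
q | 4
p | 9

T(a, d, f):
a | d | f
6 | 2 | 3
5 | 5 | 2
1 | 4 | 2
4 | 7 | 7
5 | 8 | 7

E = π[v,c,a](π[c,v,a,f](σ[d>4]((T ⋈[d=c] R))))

σ filters on d, owned by the left side.
E' = π[v,c,a](π[c,v,a,f]((σ[d>4](T) ⋈[d=c] R)))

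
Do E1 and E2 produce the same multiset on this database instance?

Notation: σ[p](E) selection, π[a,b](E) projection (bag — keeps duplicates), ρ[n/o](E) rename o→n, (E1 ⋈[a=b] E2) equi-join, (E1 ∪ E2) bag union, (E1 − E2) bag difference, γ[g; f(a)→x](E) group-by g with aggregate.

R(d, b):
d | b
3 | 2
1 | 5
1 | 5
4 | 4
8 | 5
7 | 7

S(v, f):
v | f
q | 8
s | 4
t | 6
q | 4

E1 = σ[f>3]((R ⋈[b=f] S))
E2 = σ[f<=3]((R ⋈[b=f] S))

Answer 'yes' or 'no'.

E1 row counts bottom-up:
  R → 6
  S → 4
  (R ⋈[b=f] S) → 2
  σ[f>3]((R ⋈[b=f] S)) → 2
E2 row counts bottom-up:
  R → 6
  S → 4
  (R ⋈[b=f] S) → 2
  σ[f<=3]((R ⋈[b=f] S)) → 0

E1 result:
d | b | v | f
4 | 4 | q | 4
4 | 4 | s | 4
E2 result:
d | b | v | f
(0 rows)
Witness: (4, 4, 's', 4) appears 1× in E1 but 0× in E2.

no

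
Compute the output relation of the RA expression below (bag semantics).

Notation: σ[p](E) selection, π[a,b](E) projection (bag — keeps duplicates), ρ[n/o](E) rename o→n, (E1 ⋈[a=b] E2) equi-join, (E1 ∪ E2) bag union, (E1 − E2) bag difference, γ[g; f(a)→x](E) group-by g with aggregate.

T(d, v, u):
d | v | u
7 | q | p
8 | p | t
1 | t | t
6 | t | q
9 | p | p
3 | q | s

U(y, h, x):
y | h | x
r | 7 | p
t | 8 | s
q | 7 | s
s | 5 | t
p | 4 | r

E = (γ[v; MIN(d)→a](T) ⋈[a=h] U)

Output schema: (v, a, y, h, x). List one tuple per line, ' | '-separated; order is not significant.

Row counts bottom-up:
  T → 6
  γ[v; MIN(d)→a](T) → 3
  U → 5
  (γ[v; MIN(d)→a](T) ⋈[a=h] U) → 1

== RESULT ==
v | a | y | h | x
p | 8 | t | 8 | s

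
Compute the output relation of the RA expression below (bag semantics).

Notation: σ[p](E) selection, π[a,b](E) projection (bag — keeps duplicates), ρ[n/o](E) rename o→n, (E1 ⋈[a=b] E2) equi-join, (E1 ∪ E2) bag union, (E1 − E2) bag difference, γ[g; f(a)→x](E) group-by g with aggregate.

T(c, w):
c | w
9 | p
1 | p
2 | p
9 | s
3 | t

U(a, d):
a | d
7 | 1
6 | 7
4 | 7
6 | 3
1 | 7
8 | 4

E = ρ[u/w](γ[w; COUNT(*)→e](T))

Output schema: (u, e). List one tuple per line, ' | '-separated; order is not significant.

Row counts bottom-up:
  T → 5
  γ[w; COUNT(*)→e](T) → 3
  ρ[u/w](γ[w; COUNT(*)→e](T)) → 3

== RESULT ==
u | e
p | 3
s | 1
t | 1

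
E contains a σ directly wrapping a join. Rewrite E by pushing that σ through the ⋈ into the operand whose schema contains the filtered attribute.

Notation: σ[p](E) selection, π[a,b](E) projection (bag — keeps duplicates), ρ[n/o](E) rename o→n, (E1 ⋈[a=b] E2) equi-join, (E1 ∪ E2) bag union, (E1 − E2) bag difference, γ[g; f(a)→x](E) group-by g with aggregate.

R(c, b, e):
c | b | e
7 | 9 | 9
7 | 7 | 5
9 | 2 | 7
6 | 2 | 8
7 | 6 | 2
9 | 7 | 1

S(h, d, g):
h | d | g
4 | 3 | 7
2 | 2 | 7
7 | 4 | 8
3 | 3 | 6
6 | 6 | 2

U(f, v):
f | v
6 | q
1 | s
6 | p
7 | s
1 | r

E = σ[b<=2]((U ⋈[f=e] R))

σ filters on b, owned by the right side.
E' = (U ⋈[f=e] σ[b<=2](R))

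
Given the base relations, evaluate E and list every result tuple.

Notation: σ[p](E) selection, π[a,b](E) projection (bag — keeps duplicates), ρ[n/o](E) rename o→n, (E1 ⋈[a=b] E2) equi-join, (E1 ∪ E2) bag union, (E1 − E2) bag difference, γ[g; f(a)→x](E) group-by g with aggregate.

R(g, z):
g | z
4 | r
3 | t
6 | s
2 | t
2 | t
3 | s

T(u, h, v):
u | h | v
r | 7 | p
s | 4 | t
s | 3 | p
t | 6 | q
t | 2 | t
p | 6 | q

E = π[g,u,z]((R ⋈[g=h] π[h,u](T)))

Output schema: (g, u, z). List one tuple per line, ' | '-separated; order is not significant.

Row counts bottom-up:
  R → 6
  T → 6
  π[h,u](T) → 6
  (R ⋈[g=h] π[h,u](T)) → 7
  π[g,u,z]((R ⋈[g=h] π[h,u](T))) → 7

== RESULT ==
g | u | z
2 | t | t
2 | t | t
3 | s | s
3 | s | t
4 | s | r
6 | p | s
6 | t | s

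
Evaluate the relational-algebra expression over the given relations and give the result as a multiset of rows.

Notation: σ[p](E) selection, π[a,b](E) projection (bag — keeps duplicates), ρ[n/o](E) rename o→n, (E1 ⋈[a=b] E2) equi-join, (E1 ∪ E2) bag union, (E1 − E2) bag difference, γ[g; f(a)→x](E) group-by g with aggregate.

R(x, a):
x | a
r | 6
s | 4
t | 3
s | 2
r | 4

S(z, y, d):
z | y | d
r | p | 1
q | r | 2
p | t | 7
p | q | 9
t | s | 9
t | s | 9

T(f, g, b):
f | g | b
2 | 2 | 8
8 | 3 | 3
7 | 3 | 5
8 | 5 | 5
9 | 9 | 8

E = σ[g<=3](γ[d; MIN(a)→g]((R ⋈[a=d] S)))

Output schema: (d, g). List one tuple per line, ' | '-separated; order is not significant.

Row counts bottom-up:
  R → 5
  S → 6
  (R ⋈[a=d] S) → 1
  γ[d; MIN(a)→g]((R ⋈[a=d] S)) → 1
  σ[g<=3](γ[d; MIN(a)→g]((R ⋈[a=d] S))) → 1

== RESULT ==
d | g
2 | 2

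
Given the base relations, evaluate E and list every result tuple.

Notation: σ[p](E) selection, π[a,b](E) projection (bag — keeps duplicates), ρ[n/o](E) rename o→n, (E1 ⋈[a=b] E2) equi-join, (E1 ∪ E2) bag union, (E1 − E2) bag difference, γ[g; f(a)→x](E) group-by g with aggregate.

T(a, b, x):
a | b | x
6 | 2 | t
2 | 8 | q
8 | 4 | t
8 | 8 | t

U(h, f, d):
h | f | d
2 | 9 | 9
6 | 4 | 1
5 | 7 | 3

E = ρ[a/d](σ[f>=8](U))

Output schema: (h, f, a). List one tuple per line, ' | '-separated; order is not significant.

Stepwise |·|:
  U → 3
  σ[f>=8](U) → 1
  ρ[a/d](σ[f>=8](U)) → 1

== RESULT ==
h | f | a
2 | 9 | 9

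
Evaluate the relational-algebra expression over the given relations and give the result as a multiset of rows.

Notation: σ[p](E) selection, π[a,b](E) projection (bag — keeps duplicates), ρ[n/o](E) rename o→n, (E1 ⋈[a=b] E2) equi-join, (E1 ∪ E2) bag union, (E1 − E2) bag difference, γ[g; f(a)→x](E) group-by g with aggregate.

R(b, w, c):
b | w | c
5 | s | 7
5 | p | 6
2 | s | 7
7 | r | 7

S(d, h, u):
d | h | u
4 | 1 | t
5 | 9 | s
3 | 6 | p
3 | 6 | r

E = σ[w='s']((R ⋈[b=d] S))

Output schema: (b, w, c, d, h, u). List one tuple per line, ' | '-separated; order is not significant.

Stepwise |·|:
  R → 4
  S → 4
  (R ⋈[b=d] S) → 2
  σ[w='s']((R ⋈[b=d] S)) → 1

== RESULT ==
b | w | c | d | h | u
5 | s | 7 | 5 | 9 | s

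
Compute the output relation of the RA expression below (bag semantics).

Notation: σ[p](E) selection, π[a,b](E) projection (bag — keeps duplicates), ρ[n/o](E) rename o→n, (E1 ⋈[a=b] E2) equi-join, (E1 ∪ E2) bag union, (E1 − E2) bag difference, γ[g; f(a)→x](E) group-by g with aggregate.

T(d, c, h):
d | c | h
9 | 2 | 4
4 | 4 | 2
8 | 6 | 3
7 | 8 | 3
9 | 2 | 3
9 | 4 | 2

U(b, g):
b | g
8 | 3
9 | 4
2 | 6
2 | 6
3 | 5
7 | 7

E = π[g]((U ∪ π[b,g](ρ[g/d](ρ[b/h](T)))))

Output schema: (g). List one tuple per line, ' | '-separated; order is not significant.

Stepwise |·|:
  U → 6
  T → 6
  ρ[b/h](T) → 6
  ρ[g/d](ρ[b/h](T)) → 6
  π[b,g](ρ[g/d](ρ[b/h](T))) → 6
  (U ∪ π[b,g](ρ[g/d](ρ[b/h](T)))) → 12
  π[g]((U ∪ π[b,g](ρ[g/d](ρ[b/h](T))))) → 12

== RESULT ==
g
3
4
4
5
6
6
7
7
8
9
9
9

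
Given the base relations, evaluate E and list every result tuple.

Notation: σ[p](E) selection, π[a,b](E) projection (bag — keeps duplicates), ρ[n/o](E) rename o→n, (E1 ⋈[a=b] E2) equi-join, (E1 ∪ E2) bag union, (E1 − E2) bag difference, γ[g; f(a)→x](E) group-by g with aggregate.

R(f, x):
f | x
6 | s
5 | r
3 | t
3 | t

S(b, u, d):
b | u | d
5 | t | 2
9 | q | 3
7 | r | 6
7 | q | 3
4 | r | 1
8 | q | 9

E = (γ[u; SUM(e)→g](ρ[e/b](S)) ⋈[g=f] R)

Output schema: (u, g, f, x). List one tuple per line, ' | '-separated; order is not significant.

Per-node cardinality:
  S → 6
  ρ[e/b](S) → 6
  γ[u; SUM(e)→g](ρ[e/b](S)) → 3
  R → 4
  (γ[u; SUM(e)→g](ρ[e/b](S)) ⋈[g=f] R) → 1

== RESULT ==
u | g | f | x
t | 5 | 5 | r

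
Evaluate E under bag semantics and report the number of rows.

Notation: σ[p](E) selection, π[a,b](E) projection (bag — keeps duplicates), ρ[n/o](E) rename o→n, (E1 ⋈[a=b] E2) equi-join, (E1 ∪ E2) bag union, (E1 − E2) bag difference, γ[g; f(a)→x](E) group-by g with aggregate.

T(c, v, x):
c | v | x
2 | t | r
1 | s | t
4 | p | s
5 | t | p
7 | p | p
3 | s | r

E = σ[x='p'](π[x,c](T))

Stepwise |·|:
  T → 6
  π[x,c](T) → 6
  σ[x='p'](π[x,c](T)) → 2

|E| = 2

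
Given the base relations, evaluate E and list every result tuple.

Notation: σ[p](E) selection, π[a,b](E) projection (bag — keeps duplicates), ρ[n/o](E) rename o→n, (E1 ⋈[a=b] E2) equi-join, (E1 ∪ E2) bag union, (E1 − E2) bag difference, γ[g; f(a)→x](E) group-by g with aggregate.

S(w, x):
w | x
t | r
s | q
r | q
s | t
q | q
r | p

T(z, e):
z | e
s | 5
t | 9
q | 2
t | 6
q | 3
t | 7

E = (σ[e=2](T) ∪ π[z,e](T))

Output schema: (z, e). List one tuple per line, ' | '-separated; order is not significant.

Row counts bottom-up:
  T → 6
  σ[e=2](T) → 1
  T → 6
  π[z,e](T) → 6
  (σ[e=2](T) ∪ π[z,e](T)) → 7

== RESULT ==
z | e
q | 2
q | 2
q | 3
s | 5
t | 6
t | 7
t | 9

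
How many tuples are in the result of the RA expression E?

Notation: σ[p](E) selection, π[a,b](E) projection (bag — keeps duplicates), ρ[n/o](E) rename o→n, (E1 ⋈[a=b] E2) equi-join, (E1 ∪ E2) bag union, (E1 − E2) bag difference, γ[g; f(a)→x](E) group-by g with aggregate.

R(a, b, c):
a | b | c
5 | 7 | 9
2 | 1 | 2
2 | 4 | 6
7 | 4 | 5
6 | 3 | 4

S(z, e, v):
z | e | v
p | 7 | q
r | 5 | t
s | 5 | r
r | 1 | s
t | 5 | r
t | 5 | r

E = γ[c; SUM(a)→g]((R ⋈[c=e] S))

Subexpression sizes:
  R → 5
  S → 6
  (R ⋈[c=e] S) → 4
  γ[c; SUM(a)→g]((R ⋈[c=e] S)) → 1

|E| = 1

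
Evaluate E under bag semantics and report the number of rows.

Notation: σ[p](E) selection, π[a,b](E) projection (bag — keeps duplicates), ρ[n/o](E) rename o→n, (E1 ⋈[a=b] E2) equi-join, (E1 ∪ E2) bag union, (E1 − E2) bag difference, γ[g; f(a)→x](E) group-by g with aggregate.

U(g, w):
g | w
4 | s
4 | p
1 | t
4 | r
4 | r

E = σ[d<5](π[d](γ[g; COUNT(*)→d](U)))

Row counts bottom-up:
  U → 5
  γ[g; COUNT(*)→d](U) → 2
  π[d](γ[g; COUNT(*)→d](U)) → 2
  σ[d<5](π[d](γ[g; COUNT(*)→d](U))) → 2

|E| = 2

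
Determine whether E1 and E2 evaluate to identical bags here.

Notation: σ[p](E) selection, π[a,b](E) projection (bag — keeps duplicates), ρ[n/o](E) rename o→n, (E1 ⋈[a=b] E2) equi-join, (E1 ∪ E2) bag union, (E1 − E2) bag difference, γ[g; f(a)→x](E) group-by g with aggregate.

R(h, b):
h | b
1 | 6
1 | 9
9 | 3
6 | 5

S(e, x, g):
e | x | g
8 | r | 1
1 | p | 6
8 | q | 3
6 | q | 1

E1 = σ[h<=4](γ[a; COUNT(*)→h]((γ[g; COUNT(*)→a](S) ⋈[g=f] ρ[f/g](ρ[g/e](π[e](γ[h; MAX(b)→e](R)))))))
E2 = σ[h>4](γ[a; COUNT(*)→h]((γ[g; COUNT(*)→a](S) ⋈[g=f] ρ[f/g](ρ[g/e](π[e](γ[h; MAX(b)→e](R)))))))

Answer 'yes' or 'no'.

E1 stepwise |·|:
  S → 4
  γ[g; COUNT(*)→a](S) → 3
  R → 4
  γ[h; MAX(b)→e](R) → 3
  π[e](γ[h; MAX(b)→e](R)) → 3
  ρ[g/e](π[e](γ[h; MAX(b)→e](R))) → 3
  ρ[f/g](ρ[g/e](π[e](γ[h; MAX(b)→e](R)))) → 3
  (γ[g; COUNT(*)→a](S) ⋈[g=f] ρ[f/g](ρ[g/e](π[e](γ[h; MAX(b)→e](R))))) → 1
  γ[a; COUNT(*)→h]((γ[g; COUNT(*)→a](S) ⋈[g=f] ρ[f/g](ρ[g/e](π[e](γ[h; MAX(b)→e](R)))))) → 1
  σ[h<=4](γ[a; COUNT(*)→h]((γ[g; COUNT(*)→a](S) ⋈[g=f] ρ[f/g](ρ[g/e](π[e](γ[h; MAX(b)→e](R))))))) → 1
E2 stepwise |·|:
  S → 4
  γ[g; COUNT(*)→a](S) → 3
  R → 4
  γ[h; MAX(b)→e](R) → 3
  π[e](γ[h; MAX(b)→e](R)) → 3
  ρ[g/e](π[e](γ[h; MAX(b)→e](R))) → 3
  ρ[f/g](ρ[g/e](π[e](γ[h; MAX(b)→e](R)))) → 3
  (γ[g; COUNT(*)→a](S) ⋈[g=f] ρ[f/g](ρ[g/e](π[e](γ[h; MAX(b)→e](R))))) → 1
  γ[a; COUNT(*)→h]((γ[g; COUNT(*)→a](S) ⋈[g=f] ρ[f/g](ρ[g/e](π[e](γ[h; MAX(b)→e](R)))))) → 1
  σ[h>4](γ[a; COUNT(*)→h]((γ[g; COUNT(*)→a](S) ⋈[g=f] ρ[f/g](ρ[g/e](π[e](γ[h; MAX(b)→e](R))))))) → 0

E1 result:
a | h
1 | 1
E2 result:
a | h
(0 rows)
Witness: (1, 1) appears 1× in E1 but 0× in E2.

no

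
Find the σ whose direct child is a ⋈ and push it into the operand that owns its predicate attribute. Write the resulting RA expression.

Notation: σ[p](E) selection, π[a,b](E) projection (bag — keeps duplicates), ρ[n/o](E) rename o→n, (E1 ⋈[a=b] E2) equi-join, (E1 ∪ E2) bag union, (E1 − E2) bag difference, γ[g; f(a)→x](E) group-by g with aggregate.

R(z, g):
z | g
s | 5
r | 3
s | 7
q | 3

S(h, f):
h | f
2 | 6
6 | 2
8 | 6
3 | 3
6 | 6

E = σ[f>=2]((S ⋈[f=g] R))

σ filters on f, owned by the left side.
E' = (σ[f>=2](S) ⋈[f=g] R)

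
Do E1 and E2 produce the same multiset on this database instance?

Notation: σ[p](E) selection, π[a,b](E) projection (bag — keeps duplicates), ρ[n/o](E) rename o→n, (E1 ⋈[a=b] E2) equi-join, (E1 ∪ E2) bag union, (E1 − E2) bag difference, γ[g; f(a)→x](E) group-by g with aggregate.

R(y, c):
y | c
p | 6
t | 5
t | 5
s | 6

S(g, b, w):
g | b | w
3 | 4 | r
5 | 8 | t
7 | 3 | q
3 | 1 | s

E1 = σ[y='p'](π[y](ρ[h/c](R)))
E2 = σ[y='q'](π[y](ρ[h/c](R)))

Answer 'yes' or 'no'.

E1 per-node cardinality:
  R → 4
  ρ[h/c](R) → 4
  π[y](ρ[h/c](R)) → 4
  σ[y='p'](π[y](ρ[h/c](R))) → 1
E2 per-node cardinality:
  R → 4
  ρ[h/c](R) → 4
  π[y](ρ[h/c](R)) → 4
  σ[y='q'](π[y](ρ[h/c](R))) → 0

E1 result:
y
p
E2 result:
y
(0 rows)
Witness: ('p',) appears 1× in E1 but 0× in E2.

no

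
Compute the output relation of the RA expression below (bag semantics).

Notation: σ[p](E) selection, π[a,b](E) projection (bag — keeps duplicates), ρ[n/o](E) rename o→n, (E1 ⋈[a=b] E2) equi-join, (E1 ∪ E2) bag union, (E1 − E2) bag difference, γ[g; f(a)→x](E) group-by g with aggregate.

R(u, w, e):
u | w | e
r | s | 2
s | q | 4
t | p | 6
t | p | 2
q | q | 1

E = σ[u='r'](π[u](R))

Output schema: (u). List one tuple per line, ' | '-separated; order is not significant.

Stepwise |·|:
  R → 5
  π[u](R) → 5
  σ[u='r'](π[u](R)) → 1

== RESULT ==
u
r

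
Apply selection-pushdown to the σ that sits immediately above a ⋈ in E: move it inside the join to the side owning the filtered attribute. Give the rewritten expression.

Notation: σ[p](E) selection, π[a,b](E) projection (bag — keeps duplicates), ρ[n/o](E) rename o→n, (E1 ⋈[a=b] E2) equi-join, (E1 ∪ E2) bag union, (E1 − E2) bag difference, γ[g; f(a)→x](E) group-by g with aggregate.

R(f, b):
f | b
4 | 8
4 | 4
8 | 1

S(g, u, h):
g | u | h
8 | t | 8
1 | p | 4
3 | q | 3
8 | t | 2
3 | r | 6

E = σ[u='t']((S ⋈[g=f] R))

σ filters on u, owned by the left side.
E' = (σ[u='t'](S) ⋈[g=f] R)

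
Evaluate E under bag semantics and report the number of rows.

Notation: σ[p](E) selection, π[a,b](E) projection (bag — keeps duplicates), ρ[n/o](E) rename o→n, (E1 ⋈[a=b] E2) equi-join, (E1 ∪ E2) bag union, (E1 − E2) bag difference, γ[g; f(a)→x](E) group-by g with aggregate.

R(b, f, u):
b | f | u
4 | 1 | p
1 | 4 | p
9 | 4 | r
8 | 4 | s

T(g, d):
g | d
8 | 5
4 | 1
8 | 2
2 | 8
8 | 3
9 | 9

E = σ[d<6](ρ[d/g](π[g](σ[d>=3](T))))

Subexpression sizes:
  T → 6
  σ[d>=3](T) → 4
  π[g](σ[d>=3](T)) → 4
  ρ[d/g](π[g](σ[d>=3](T))) → 4
  σ[d<6](ρ[d/g](π[g](σ[d>=3](T)))) → 1

|E| = 1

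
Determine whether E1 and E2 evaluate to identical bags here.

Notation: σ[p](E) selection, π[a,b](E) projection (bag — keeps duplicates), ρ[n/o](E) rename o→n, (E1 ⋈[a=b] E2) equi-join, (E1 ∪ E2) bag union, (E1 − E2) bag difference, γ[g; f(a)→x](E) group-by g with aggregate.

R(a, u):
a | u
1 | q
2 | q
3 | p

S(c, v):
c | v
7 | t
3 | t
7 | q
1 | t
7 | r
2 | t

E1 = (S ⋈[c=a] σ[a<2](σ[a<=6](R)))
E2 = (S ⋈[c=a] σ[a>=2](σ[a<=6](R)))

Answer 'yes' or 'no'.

E1 stepwise |·|:
  S → 6
  R → 3
  σ[a<=6](R) → 3
  σ[a<2](σ[a<=6](R)) → 1
  (S ⋈[c=a] σ[a<2](σ[a<=6](R))) → 1
E2 stepwise |·|:
  S → 6
  R → 3
  σ[a<=6](R) → 3
  σ[a>=2](σ[a<=6](R)) → 2
  (S ⋈[c=a] σ[a>=2](σ[a<=6](R))) → 2

E1 result:
c | v | a | u
1 | t | 1 | q
E2 result:
c | v | a | u
2 | t | 2 | q
3 | t | 3 | p
Witness: (2, 't', 2, 'q') appears 0× in E1 but 1× in E2.

no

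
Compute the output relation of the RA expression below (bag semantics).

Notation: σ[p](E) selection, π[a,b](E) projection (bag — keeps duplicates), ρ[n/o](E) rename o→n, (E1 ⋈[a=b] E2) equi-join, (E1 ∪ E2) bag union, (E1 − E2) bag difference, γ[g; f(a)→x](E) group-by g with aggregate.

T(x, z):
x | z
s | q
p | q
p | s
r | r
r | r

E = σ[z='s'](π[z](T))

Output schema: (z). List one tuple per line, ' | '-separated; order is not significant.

Stepwise |·|:
  T → 5
  π[z](T) → 5
  σ[z='s'](π[z](T)) → 1

== RESULT ==
z
s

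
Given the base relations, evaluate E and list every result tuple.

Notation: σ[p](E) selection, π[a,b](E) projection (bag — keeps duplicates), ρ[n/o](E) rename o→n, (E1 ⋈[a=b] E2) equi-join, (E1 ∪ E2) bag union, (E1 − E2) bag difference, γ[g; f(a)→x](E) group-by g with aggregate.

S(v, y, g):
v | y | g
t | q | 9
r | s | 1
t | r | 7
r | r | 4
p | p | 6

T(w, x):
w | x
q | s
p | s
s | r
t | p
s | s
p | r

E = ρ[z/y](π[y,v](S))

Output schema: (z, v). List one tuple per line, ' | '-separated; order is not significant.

Per-node cardinality:
  S → 5
  π[y,v](S) → 5
  ρ[z/y](π[y,v](S)) → 5

== RESULT ==
z | v
p | p
q | t
r | r
r | t
s | r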